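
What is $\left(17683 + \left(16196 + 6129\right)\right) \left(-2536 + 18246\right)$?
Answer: $628525680$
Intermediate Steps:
$\left(17683 + \left(16196 + 6129\right)\right) \left(-2536 + 18246\right) = \left(17683 + 22325\right) 15710 = 40008 \cdot 15710 = 628525680$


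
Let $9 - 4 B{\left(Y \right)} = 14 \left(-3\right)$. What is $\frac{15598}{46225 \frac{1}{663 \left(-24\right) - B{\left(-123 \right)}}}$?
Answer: $- \frac{496788501}{92450} \approx -5373.6$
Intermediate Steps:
$B{\left(Y \right)} = \frac{51}{4}$ ($B{\left(Y \right)} = \frac{9}{4} - \frac{14 \left(-3\right)}{4} = \frac{9}{4} - - \frac{21}{2} = \frac{9}{4} + \frac{21}{2} = \frac{51}{4}$)
$\frac{15598}{46225 \frac{1}{663 \left(-24\right) - B{\left(-123 \right)}}} = \frac{15598}{46225 \frac{1}{663 \left(-24\right) - \frac{51}{4}}} = \frac{15598}{46225 \frac{1}{-15912 - \frac{51}{4}}} = \frac{15598}{46225 \frac{1}{- \frac{63699}{4}}} = \frac{15598}{46225 \left(- \frac{4}{63699}\right)} = \frac{15598}{- \frac{184900}{63699}} = 15598 \left(- \frac{63699}{184900}\right) = - \frac{496788501}{92450}$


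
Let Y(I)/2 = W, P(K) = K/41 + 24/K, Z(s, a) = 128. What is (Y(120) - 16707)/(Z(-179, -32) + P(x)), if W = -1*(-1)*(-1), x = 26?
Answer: -8905897/69054 ≈ -128.97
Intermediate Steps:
W = -1 (W = 1*(-1) = -1)
P(K) = 24/K + K/41 (P(K) = K*(1/41) + 24/K = K/41 + 24/K = 24/K + K/41)
Y(I) = -2 (Y(I) = 2*(-1) = -2)
(Y(120) - 16707)/(Z(-179, -32) + P(x)) = (-2 - 16707)/(128 + (24/26 + (1/41)*26)) = -16709/(128 + (24*(1/26) + 26/41)) = -16709/(128 + (12/13 + 26/41)) = -16709/(128 + 830/533) = -16709/69054/533 = -16709*533/69054 = -8905897/69054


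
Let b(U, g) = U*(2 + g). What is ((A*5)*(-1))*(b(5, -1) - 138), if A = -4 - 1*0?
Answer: -2660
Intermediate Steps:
A = -4 (A = -4 + 0 = -4)
((A*5)*(-1))*(b(5, -1) - 138) = (-4*5*(-1))*(5*(2 - 1) - 138) = (-20*(-1))*(5*1 - 138) = 20*(5 - 138) = 20*(-133) = -2660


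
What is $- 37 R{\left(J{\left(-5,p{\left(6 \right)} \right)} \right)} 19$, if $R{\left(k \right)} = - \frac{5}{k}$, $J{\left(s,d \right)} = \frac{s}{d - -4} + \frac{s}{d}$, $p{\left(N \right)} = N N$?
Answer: $-13320$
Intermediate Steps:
$p{\left(N \right)} = N^{2}$
$J{\left(s,d \right)} = \frac{s}{d} + \frac{s}{4 + d}$ ($J{\left(s,d \right)} = \frac{s}{d + 4} + \frac{s}{d} = \frac{s}{4 + d} + \frac{s}{d} = \frac{s}{d} + \frac{s}{4 + d}$)
$- 37 R{\left(J{\left(-5,p{\left(6 \right)} \right)} \right)} 19 = - 37 \left(- \frac{5}{2 \left(-5\right) \frac{1}{6^{2}} \frac{1}{4 + 6^{2}} \left(2 + 6^{2}\right)}\right) 19 = - 37 \left(- \frac{5}{2 \left(-5\right) \frac{1}{36} \frac{1}{4 + 36} \left(2 + 36\right)}\right) 19 = - 37 \left(- \frac{5}{2 \left(-5\right) \frac{1}{36} \cdot \frac{1}{40} \cdot 38}\right) 19 = - 37 \left(- \frac{5}{- \frac{19}{72}}\right) 19 = - 37 \left(\left(-5\right) \left(- \frac{72}{19}\right)\right) 19 = \left(-37\right) \frac{360}{19} \cdot 19 = \left(- \frac{13320}{19}\right) 19 = -13320$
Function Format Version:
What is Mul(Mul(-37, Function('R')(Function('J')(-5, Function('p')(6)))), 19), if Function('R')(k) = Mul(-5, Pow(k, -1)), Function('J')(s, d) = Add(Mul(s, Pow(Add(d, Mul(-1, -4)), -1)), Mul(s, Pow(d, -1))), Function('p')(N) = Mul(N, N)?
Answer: -13320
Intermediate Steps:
Function('p')(N) = Pow(N, 2)
Function('J')(s, d) = Add(Mul(s, Pow(d, -1)), Mul(s, Pow(Add(4, d), -1))) (Function('J')(s, d) = Add(Mul(s, Pow(Add(d, 4), -1)), Mul(s, Pow(d, -1))) = Add(Mul(s, Pow(Add(4, d), -1)), Mul(s, Pow(d, -1))) = Add(Mul(s, Pow(d, -1)), Mul(s, Pow(Add(4, d), -1))))
Mul(Mul(-37, Function('R')(Function('J')(-5, Function('p')(6)))), 19) = Mul(Mul(-37, Mul(-5, Pow(Mul(2, -5, Pow(Pow(6, 2), -1), Pow(Add(4, Pow(6, 2)), -1), Add(2, Pow(6, 2))), -1))), 19) = Mul(Mul(-37, Mul(-5, Pow(Mul(2, -5, Pow(36, -1), Pow(Add(4, 36), -1), Add(2, 36)), -1))), 19) = Mul(Mul(-37, Mul(-5, Pow(Mul(2, -5, Rational(1, 36), Pow(40, -1), 38), -1))), 19) = Mul(Mul(-37, Mul(-5, Pow(Mul(2, -5, Rational(1, 36), Rational(1, 40), 38), -1))), 19) = Mul(Mul(-37, Mul(-5, Pow(Rational(-19, 72), -1))), 19) = Mul(Mul(-37, Mul(-5, Rational(-72, 19))), 19) = Mul(Mul(-37, Rational(360, 19)), 19) = Mul(Rational(-13320, 19), 19) = -13320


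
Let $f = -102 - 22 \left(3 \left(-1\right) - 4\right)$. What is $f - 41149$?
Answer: $-41097$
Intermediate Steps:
$f = 52$ ($f = -102 - 22 \left(-3 - 4\right) = -102 - -154 = -102 + 154 = 52$)
$f - 41149 = 52 - 41149 = -41097$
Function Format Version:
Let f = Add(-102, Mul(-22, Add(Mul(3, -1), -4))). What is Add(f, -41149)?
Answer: -41097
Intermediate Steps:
f = 52 (f = Add(-102, Mul(-22, Add(-3, -4))) = Add(-102, Mul(-22, -7)) = Add(-102, 154) = 52)
Add(f, -41149) = Add(52, -41149) = -41097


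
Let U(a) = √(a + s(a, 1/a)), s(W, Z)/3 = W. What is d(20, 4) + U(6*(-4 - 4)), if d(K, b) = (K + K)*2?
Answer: 80 + 8*I*√3 ≈ 80.0 + 13.856*I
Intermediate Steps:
s(W, Z) = 3*W
U(a) = 2*√a (U(a) = √(a + 3*a) = √(4*a) = 2*√a)
d(K, b) = 4*K (d(K, b) = (2*K)*2 = 4*K)
d(20, 4) + U(6*(-4 - 4)) = 4*20 + 2*√(6*(-4 - 4)) = 80 + 2*√(6*(-8)) = 80 + 2*√(-48) = 80 + 2*(4*I*√3) = 80 + 8*I*√3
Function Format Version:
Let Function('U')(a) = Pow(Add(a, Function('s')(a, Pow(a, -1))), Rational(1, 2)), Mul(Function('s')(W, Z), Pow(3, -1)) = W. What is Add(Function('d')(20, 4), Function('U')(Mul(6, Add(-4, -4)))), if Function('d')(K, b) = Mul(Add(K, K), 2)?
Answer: Add(80, Mul(8, I, Pow(3, Rational(1, 2)))) ≈ Add(80.000, Mul(13.856, I))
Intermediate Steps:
Function('s')(W, Z) = Mul(3, W)
Function('U')(a) = Mul(2, Pow(a, Rational(1, 2))) (Function('U')(a) = Pow(Add(a, Mul(3, a)), Rational(1, 2)) = Pow(Mul(4, a), Rational(1, 2)) = Mul(2, Pow(a, Rational(1, 2))))
Function('d')(K, b) = Mul(4, K) (Function('d')(K, b) = Mul(Mul(2, K), 2) = Mul(4, K))
Add(Function('d')(20, 4), Function('U')(Mul(6, Add(-4, -4)))) = Add(Mul(4, 20), Mul(2, Pow(Mul(6, Add(-4, -4)), Rational(1, 2)))) = Add(80, Mul(2, Pow(Mul(6, -8), Rational(1, 2)))) = Add(80, Mul(2, Pow(-48, Rational(1, 2)))) = Add(80, Mul(2, Mul(4, I, Pow(3, Rational(1, 2))))) = Add(80, Mul(8, I, Pow(3, Rational(1, 2))))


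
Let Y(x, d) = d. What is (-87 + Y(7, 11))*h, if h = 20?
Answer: -1520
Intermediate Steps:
(-87 + Y(7, 11))*h = (-87 + 11)*20 = -76*20 = -1520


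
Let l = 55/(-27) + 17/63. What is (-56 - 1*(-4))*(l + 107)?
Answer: -1034228/189 ≈ -5472.1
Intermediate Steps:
l = -334/189 (l = 55*(-1/27) + 17*(1/63) = -55/27 + 17/63 = -334/189 ≈ -1.7672)
(-56 - 1*(-4))*(l + 107) = (-56 - 1*(-4))*(-334/189 + 107) = (-56 + 4)*(19889/189) = -52*19889/189 = -1034228/189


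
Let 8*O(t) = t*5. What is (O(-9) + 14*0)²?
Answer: 2025/64 ≈ 31.641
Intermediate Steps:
O(t) = 5*t/8 (O(t) = (t*5)/8 = (5*t)/8 = 5*t/8)
(O(-9) + 14*0)² = ((5/8)*(-9) + 14*0)² = (-45/8 + 0)² = (-45/8)² = 2025/64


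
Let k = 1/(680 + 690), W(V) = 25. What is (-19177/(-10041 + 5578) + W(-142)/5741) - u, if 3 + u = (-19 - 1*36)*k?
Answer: 51539839707/7020450742 ≈ 7.3414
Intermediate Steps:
k = 1/1370 ≈ 0.00072993
u = -833/274 (u = -3 + (-19 - 1*36)*(1/1370) = -3 + (-19 - 36)*(1/1370) = -3 - 55*1/1370 = -3 - 11/274 = -833/274 ≈ -3.0401)
(-19177/(-10041 + 5578) + W(-142)/5741) - u = (-19177/(-10041 + 5578) + 25/5741) - 1*(-833/274) = (-19177/(-4463) + 25*(1/5741)) + 833/274 = (-19177*(-1/4463) + 25/5741) + 833/274 = (19177/4463 + 25/5741) + 833/274 = 110206732/25622083 + 833/274 = 51539839707/7020450742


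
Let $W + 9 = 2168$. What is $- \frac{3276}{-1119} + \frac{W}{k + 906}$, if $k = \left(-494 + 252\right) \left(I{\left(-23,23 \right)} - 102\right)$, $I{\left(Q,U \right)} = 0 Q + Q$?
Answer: $\frac{34827659}{11621188} \approx 2.9969$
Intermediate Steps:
$I{\left(Q,U \right)} = Q$ ($I{\left(Q,U \right)} = 0 + Q = Q$)
$W = 2159$ ($W = -9 + 2168 = 2159$)
$k = 30250$ ($k = \left(-494 + 252\right) \left(-23 - 102\right) = \left(-242\right) \left(-125\right) = 30250$)
$- \frac{3276}{-1119} + \frac{W}{k + 906} = - \frac{3276}{-1119} + \frac{2159}{30250 + 906} = \left(-3276\right) \left(- \frac{1}{1119}\right) + \frac{2159}{31156} = \frac{1092}{373} + 2159 \cdot \frac{1}{31156} = \frac{1092}{373} + \frac{2159}{31156} = \frac{34827659}{11621188}$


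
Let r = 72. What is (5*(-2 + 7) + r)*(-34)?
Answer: -3298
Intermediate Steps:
(5*(-2 + 7) + r)*(-34) = (5*(-2 + 7) + 72)*(-34) = (5*5 + 72)*(-34) = (25 + 72)*(-34) = 97*(-34) = -3298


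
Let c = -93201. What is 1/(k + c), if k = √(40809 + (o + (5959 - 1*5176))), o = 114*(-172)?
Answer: -31067/2895468139 - 4*√1374/8686404417 ≈ -1.0747e-5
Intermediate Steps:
o = -19608
k = 4*√1374 (k = √(40809 + (-19608 + (5959 - 1*5176))) = √(40809 + (-19608 + (5959 - 5176))) = √(40809 + (-19608 + 783)) = √(40809 - 18825) = √21984 = 4*√1374 ≈ 148.27)
1/(k + c) = 1/(4*√1374 - 93201) = 1/(-93201 + 4*√1374)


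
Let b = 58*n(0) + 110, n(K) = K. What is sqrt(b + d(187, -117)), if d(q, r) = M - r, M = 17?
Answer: 2*sqrt(61) ≈ 15.620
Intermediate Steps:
d(q, r) = 17 - r
b = 110 (b = 58*0 + 110 = 0 + 110 = 110)
sqrt(b + d(187, -117)) = sqrt(110 + (17 - 1*(-117))) = sqrt(110 + (17 + 117)) = sqrt(110 + 134) = sqrt(244) = 2*sqrt(61)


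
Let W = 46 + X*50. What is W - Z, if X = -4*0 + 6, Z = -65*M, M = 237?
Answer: 15751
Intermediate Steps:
Z = -15405 (Z = -65*237 = -15405)
X = 6 (X = 0 + 6 = 6)
W = 346 (W = 46 + 6*50 = 46 + 300 = 346)
W - Z = 346 - 1*(-15405) = 346 + 15405 = 15751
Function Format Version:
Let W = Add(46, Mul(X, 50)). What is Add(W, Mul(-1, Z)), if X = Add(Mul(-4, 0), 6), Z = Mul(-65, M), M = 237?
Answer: 15751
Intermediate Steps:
Z = -15405 (Z = Mul(-65, 237) = -15405)
X = 6 (X = Add(0, 6) = 6)
W = 346 (W = Add(46, Mul(6, 50)) = Add(46, 300) = 346)
Add(W, Mul(-1, Z)) = Add(346, Mul(-1, -15405)) = Add(346, 15405) = 15751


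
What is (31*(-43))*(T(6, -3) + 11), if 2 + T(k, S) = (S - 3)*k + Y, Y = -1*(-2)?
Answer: 33325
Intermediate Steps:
Y = 2
T(k, S) = k*(-3 + S) (T(k, S) = -2 + ((S - 3)*k + 2) = -2 + ((-3 + S)*k + 2) = -2 + (k*(-3 + S) + 2) = -2 + (2 + k*(-3 + S)) = k*(-3 + S))
(31*(-43))*(T(6, -3) + 11) = (31*(-43))*(6*(-3 - 3) + 11) = -1333*(6*(-6) + 11) = -1333*(-36 + 11) = -1333*(-25) = 33325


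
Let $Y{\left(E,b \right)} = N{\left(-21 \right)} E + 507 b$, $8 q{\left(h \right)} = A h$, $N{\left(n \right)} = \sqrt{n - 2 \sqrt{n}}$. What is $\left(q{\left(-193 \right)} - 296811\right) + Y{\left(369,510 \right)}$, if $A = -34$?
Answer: $- \frac{149683}{4} + 369 \sqrt{-21 - 2 i \sqrt{21}} \approx -37060.0 - 1729.0 i$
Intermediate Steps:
$q{\left(h \right)} = - \frac{17 h}{4}$ ($q{\left(h \right)} = \frac{\left(-34\right) h}{8} = - \frac{17 h}{4}$)
$Y{\left(E,b \right)} = 507 b + E \sqrt{-21 - 2 i \sqrt{21}}$ ($Y{\left(E,b \right)} = \sqrt{-21 - 2 \sqrt{-21}} E + 507 b = \sqrt{-21 - 2 i \sqrt{21}} E + 507 b = E \sqrt{-21 - 2 i \sqrt{21}} + 507 b = 507 b + E \sqrt{-21 - 2 i \sqrt{21}}$)
$\left(q{\left(-193 \right)} - 296811\right) + Y{\left(369,510 \right)} = \left(\left(- \frac{17}{4}\right) \left(-193\right) - 296811\right) + \left(507 \cdot 510 + 369 \sqrt{-21 - 2 i \sqrt{21}}\right) = \left(\frac{3281}{4} - 296811\right) + \left(258570 + 369 \sqrt{-21 - 2 i \sqrt{21}}\right) = - \frac{1183963}{4} + \left(258570 + 369 \sqrt{-21 - 2 i \sqrt{21}}\right) = - \frac{149683}{4} + 369 \sqrt{-21 - 2 i \sqrt{21}}$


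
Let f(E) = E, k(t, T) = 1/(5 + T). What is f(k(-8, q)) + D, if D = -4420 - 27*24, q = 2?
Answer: -35475/7 ≈ -5067.9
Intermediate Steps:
D = -5068 (D = -4420 - 648 = -5068)
f(k(-8, q)) + D = 1/(5 + 2) - 5068 = 1/7 - 5068 = -35475/7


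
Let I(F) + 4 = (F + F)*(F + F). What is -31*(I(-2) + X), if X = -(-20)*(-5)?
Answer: 2728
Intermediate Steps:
I(F) = -4 + 4*F**2 (I(F) = -4 + (F + F)*(F + F) = -4 + (2*F)*(2*F) = -4 + 4*F**2)
X = -100 (X = -4*25 = -100)
-31*(I(-2) + X) = -31*((-4 + 4*(-2)**2) - 100) = -31*((-4 + 4*4) - 100) = -31*((-4 + 16) - 100) = -31*(12 - 100) = -31*(-88) = 2728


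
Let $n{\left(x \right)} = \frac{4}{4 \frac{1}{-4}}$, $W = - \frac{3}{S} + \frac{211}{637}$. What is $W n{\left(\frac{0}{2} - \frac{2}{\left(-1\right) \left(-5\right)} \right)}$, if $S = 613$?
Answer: $- \frac{509728}{390481} \approx -1.3054$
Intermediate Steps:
$W = \frac{127432}{390481}$ ($W = - \frac{3}{613} + \frac{211}{637} = \frac{127432}{390481} \approx 0.32635$)
$n{\left(x \right)} = -4$ ($n{\left(x \right)} = \frac{4}{4 \left(- \frac{1}{4}\right)} = \frac{4}{-1} = 4 \left(-1\right) = -4$)
$W n{\left(\frac{0}{2} - \frac{2}{\left(-1\right) \left(-5\right)} \right)} = \frac{127432}{390481} \left(-4\right) = - \frac{509728}{390481}$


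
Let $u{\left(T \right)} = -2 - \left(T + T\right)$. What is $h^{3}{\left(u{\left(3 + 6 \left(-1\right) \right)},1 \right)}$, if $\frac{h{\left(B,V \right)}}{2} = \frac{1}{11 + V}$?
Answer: $\frac{1}{216} \approx 0.0046296$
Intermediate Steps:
$u{\left(T \right)} = -2 - 2 T$
$h{\left(B,V \right)} = \frac{2}{11 + V}$
$h^{3}{\left(u{\left(3 + 6 \left(-1\right) \right)},1 \right)} = \left(\frac{2}{11 + 1}\right)^{3} = \left(\frac{2}{12}\right)^{3} = \left(2 \cdot \frac{1}{12}\right)^{3} = \left(\frac{1}{6}\right)^{3} = \frac{1}{216}$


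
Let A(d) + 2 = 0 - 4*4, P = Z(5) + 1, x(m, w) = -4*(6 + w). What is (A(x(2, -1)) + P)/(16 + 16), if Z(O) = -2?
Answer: -19/32 ≈ -0.59375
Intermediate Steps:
x(m, w) = -24 - 4*w
P = -1 (P = -2 + 1 = -1)
A(d) = -18 (A(d) = -2 + (0 - 4*4) = -2 + (0 - 16) = -2 - 16 = -18)
(A(x(2, -1)) + P)/(16 + 16) = (-18 - 1)/(16 + 16) = -19/32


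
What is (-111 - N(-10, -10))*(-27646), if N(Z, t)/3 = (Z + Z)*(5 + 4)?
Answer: -11860134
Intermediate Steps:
N(Z, t) = 54*Z (N(Z, t) = 3*((Z + Z)*(5 + 4)) = 3*((2*Z)*9) = 3*(18*Z) = 54*Z)
(-111 - N(-10, -10))*(-27646) = (-111 - 54*(-10))*(-27646) = (-111 - 1*(-540))*(-27646) = (-111 + 540)*(-27646) = 429*(-27646) = -11860134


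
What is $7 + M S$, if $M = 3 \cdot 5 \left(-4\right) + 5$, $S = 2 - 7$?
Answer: $282$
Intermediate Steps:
$S = -5$ ($S = 2 - 7 = -5$)
$M = -55$ ($M = 15 \left(-4\right) + 5 = -60 + 5 = -55$)
$7 + M S = 7 - -275 = 7 + 275 = 282$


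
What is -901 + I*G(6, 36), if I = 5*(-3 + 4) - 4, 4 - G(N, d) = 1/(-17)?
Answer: -15248/17 ≈ -896.94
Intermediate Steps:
G(N, d) = 69/17 (G(N, d) = 4 - 1/(-17) = 4 - 1*(-1/17) = 4 + 1/17 = 69/17)
I = 1 (I = 5*1 - 4 = 5 - 4 = 1)
-901 + I*G(6, 36) = -901 + 1*(69/17) = -901 + 69/17 = -15248/17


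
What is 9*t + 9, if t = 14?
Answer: 135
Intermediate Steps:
9*t + 9 = 9*14 + 9 = 126 + 9 = 135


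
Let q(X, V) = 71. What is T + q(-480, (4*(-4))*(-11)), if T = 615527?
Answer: 615598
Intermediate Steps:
T + q(-480, (4*(-4))*(-11)) = 615527 + 71 = 615598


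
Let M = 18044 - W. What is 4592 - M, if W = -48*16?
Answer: -14220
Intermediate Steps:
W = -768
M = 18812 (M = 18044 - 1*(-768) = 18044 + 768 = 18812)
4592 - M = 4592 - 1*18812 = 4592 - 18812 = -14220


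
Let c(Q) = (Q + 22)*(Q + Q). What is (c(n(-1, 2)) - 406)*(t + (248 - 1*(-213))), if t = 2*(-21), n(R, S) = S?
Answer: -129890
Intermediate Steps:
c(Q) = 2*Q*(22 + Q) (c(Q) = (22 + Q)*(2*Q) = 2*Q*(22 + Q))
t = -42
(c(n(-1, 2)) - 406)*(t + (248 - 1*(-213))) = (2*2*(22 + 2) - 406)*(-42 + (248 - 1*(-213))) = (2*2*24 - 406)*(-42 + (248 + 213)) = (96 - 406)*(-42 + 461) = -310*419 = -129890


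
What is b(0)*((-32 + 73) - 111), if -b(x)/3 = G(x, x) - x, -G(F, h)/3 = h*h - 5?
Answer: 3150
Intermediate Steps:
G(F, h) = 15 - 3*h² (G(F, h) = -3*(h*h - 5) = -3*(h² - 5) = -3*(-5 + h²) = 15 - 3*h²)
b(x) = -45 + 3*x + 9*x² (b(x) = -3*((15 - 3*x²) - x) = -3*(15 - x - 3*x²) = -45 + 3*x + 9*x²)
b(0)*((-32 + 73) - 111) = (-45 + 3*0 + 9*0²)*((-32 + 73) - 111) = (-45 + 0 + 9*0)*(41 - 111) = (-45 + 0 + 0)*(-70) = -45*(-70) = 3150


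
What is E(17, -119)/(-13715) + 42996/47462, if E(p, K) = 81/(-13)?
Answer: 3834908121/4231118645 ≈ 0.90636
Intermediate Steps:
E(p, K) = -81/13 (E(p, K) = 81*(-1/13) = -81/13)
E(17, -119)/(-13715) + 42996/47462 = -81/13/(-13715) + 42996/47462 = -81/13*(-1/13715) + 42996*(1/47462) = 81/178295 + 21498/23731 = 3834908121/4231118645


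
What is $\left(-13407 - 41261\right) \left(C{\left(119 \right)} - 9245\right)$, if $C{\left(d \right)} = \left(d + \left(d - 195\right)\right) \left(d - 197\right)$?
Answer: $688762132$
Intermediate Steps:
$C{\left(d \right)} = \left(-197 + d\right) \left(-195 + 2 d\right)$ ($C{\left(d \right)} = \left(d + \left(-195 + d\right)\right) \left(-197 + d\right) = \left(-195 + 2 d\right) \left(-197 + d\right) = \left(-197 + d\right) \left(-195 + 2 d\right)$)
$\left(-13407 - 41261\right) \left(C{\left(119 \right)} - 9245\right) = \left(-13407 - 41261\right) \left(\left(38415 - 70091 + 2 \cdot 119^{2}\right) - 9245\right) = - 54668 \left(\left(38415 - 70091 + 2 \cdot 14161\right) - 9245\right) = - 54668 \left(\left(38415 - 70091 + 28322\right) - 9245\right) = - 54668 \left(-3354 - 9245\right) = \left(-54668\right) \left(-12599\right) = 688762132$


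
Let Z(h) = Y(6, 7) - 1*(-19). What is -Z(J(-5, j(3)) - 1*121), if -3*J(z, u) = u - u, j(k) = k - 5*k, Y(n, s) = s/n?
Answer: -121/6 ≈ -20.167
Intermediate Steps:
j(k) = -4*k
J(z, u) = 0 (J(z, u) = -(u - u)/3 = -⅓*0 = 0)
Z(h) = 121/6 (Z(h) = 7/6 - 1*(-19) = 7*(⅙) + 19 = 7/6 + 19 = 121/6)
-Z(J(-5, j(3)) - 1*121) = -1*121/6 = -121/6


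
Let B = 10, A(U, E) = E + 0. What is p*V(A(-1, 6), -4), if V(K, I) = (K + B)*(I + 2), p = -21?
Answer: 672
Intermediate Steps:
A(U, E) = E
V(K, I) = (2 + I)*(10 + K) (V(K, I) = (K + 10)*(I + 2) = (10 + K)*(2 + I) = (2 + I)*(10 + K))
p*V(A(-1, 6), -4) = -21*(20 + 2*6 + 10*(-4) - 4*6) = -21*(20 + 12 - 40 - 24) = -21*(-32) = 672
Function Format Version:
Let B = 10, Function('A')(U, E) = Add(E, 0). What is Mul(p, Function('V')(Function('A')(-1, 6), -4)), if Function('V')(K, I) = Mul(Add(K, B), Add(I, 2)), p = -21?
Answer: 672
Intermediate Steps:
Function('A')(U, E) = E
Function('V')(K, I) = Mul(Add(2, I), Add(10, K)) (Function('V')(K, I) = Mul(Add(K, 10), Add(I, 2)) = Mul(Add(10, K), Add(2, I)) = Mul(Add(2, I), Add(10, K)))
Mul(p, Function('V')(Function('A')(-1, 6), -4)) = Mul(-21, Add(20, Mul(2, 6), Mul(10, -4), Mul(-4, 6))) = Mul(-21, Add(20, 12, -40, -24)) = Mul(-21, -32) = 672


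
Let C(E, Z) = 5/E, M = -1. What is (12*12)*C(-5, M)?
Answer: -144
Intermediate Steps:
(12*12)*C(-5, M) = (12*12)*(5/(-5)) = 144*(5*(-1/5)) = 144*(-1) = -144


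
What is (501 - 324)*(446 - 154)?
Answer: 51684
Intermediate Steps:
(501 - 324)*(446 - 154) = 177*292 = 51684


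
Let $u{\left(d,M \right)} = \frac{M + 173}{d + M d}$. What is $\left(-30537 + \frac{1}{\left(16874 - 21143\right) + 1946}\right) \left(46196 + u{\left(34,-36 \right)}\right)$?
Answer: $- \frac{1949825927676778}{1382185} \approx -1.4107 \cdot 10^{9}$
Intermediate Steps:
$u{\left(d,M \right)} = \frac{173 + M}{d + M d}$
$\left(-30537 + \frac{1}{\left(16874 - 21143\right) + 1946}\right) \left(46196 + u{\left(34,-36 \right)}\right) = \left(-30537 + \frac{1}{\left(16874 - 21143\right) + 1946}\right) \left(46196 + \frac{173 - 36}{34 \left(1 - 36\right)}\right) = \left(-30537 + \frac{1}{\left(16874 - 21143\right) + 1946}\right) \left(46196 + \frac{1}{34} \frac{1}{-35} \cdot 137\right) = \left(-30537 + \frac{1}{-4269 + 1946}\right) \left(46196 + \frac{1}{34} \left(- \frac{1}{35}\right) 137\right) = \left(-30537 + \frac{1}{-2323}\right) \left(46196 - \frac{137}{1190}\right) = \left(-30537 - \frac{1}{2323}\right) \frac{54973103}{1190} = \left(- \frac{70937452}{2323}\right) \frac{54973103}{1190} = - \frac{1949825927676778}{1382185}$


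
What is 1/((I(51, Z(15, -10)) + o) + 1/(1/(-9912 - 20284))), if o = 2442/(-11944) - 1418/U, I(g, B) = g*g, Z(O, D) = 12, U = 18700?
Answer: -27919100/770435389749 ≈ -3.6238e-5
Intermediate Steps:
I(g, B) = g²
o = -7825249/27919100 (o = 2442/(-11944) - 1418/18700 = 2442*(-1/11944) - 1418*1/18700 = -1221/5972 - 709/9350 = -7825249/27919100 ≈ -0.28028)
1/((I(51, Z(15, -10)) + o) + 1/(1/(-9912 - 20284))) = 1/((51² - 7825249/27919100) + 1/(1/(-9912 - 20284))) = 1/((2601 - 7825249/27919100) + 1/(1/(-30196))) = 1/(72609753851/27919100 + 1/(-1/30196)) = 1/(72609753851/27919100 - 30196) = 1/(-770435389749/27919100) = -27919100/770435389749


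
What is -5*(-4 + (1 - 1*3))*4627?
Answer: 138810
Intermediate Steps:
-5*(-4 + (1 - 1*3))*4627 = -5*(-4 + (1 - 3))*4627 = -5*(-4 - 2)*4627 = -5*(-6)*4627 = 30*4627 = 138810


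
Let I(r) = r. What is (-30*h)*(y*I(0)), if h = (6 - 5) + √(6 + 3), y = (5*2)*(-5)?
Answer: 0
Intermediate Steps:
y = -50 (y = 10*(-5) = -50)
h = 4 (h = 1 + √9 = 1 + 3 = 4)
(-30*h)*(y*I(0)) = (-30*4)*(-50*0) = -120*0 = 0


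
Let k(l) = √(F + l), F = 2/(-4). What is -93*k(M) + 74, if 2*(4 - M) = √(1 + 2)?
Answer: 74 - 93*√(14 - 2*√3)/2 ≈ -76.935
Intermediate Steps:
F = -½ (F = 2*(-¼) = -½ ≈ -0.50000)
M = 4 - √3/2 (M = 4 - √(1 + 2)/2 = 4 - √3/2 ≈ 3.1340)
k(l) = √(-½ + l)
-93*k(M) + 74 = -93*√(-2 + 4*(4 - √3/2))/2 + 74 = -93*√(-2 + (16 - 2*√3))/2 + 74 = -93*√(14 - 2*√3)/2 + 74 = 74 - 93*√(14 - 2*√3)/2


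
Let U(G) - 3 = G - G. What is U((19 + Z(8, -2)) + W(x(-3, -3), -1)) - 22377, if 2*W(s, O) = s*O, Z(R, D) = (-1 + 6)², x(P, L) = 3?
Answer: -22374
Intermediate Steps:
Z(R, D) = 25 (Z(R, D) = 5² = 25)
W(s, O) = O*s/2 (W(s, O) = (s*O)/2 = (O*s)/2 = O*s/2)
U(G) = 3 (U(G) = 3 + (G - G) = 3 + 0 = 3)
U((19 + Z(8, -2)) + W(x(-3, -3), -1)) - 22377 = 3 - 22377 = -22374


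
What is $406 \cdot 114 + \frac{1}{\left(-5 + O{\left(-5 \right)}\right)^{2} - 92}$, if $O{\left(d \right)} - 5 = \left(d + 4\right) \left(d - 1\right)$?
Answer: $\frac{2591903}{56} \approx 46284.0$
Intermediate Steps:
$O{\left(d \right)} = 5 + \left(-1 + d\right) \left(4 + d\right)$ ($O{\left(d \right)} = 5 + \left(d + 4\right) \left(d - 1\right) = 5 + \left(4 + d\right) \left(d - 1\right) = 5 + \left(4 + d\right) \left(-1 + d\right) = 5 + \left(-1 + d\right) \left(4 + d\right)$)
$406 \cdot 114 + \frac{1}{\left(-5 + O{\left(-5 \right)}\right)^{2} - 92} = 406 \cdot 114 + \frac{1}{\left(-5 + \left(1 + \left(-5\right)^{2} + 3 \left(-5\right)\right)\right)^{2} - 92} = 46284 + \frac{1}{\left(-5 + \left(1 + 25 - 15\right)\right)^{2} - 92} = 46284 + \frac{1}{\left(-5 + 11\right)^{2} - 92} = 46284 + \frac{1}{6^{2} - 92} = 46284 + \frac{1}{36 - 92} = 46284 + \frac{1}{-56} = 46284 - \frac{1}{56} = \frac{2591903}{56}$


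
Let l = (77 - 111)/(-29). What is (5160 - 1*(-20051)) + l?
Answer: 731153/29 ≈ 25212.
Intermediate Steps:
l = 34/29 (l = -34*(-1/29) = 34/29 ≈ 1.1724)
(5160 - 1*(-20051)) + l = (5160 - 1*(-20051)) + 34/29 = (5160 + 20051) + 34/29 = 25211 + 34/29 = 731153/29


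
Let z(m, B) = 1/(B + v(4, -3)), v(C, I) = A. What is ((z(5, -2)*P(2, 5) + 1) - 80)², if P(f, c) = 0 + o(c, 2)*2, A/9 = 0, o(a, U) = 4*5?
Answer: 9801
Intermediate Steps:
o(a, U) = 20
A = 0 (A = 9*0 = 0)
v(C, I) = 0
z(m, B) = 1/B (z(m, B) = 1/(B + 0) = 1/B)
P(f, c) = 40 (P(f, c) = 0 + 20*2 = 0 + 40 = 40)
((z(5, -2)*P(2, 5) + 1) - 80)² = ((40/(-2) + 1) - 80)² = ((-½*40 + 1) - 80)² = ((-20 + 1) - 80)² = (-19 - 80)² = (-99)² = 9801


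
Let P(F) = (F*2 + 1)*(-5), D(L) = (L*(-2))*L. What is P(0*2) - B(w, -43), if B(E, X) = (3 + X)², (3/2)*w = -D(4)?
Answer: -1605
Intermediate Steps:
D(L) = -2*L² (D(L) = (-2*L)*L = -2*L²)
w = 64/3 (w = 2*(-(-2)*4²)/3 = 2*(-(-2)*16)/3 = 2*(-1*(-32))/3 = (⅔)*32 = 64/3 ≈ 21.333)
P(F) = -5 - 10*F (P(F) = (2*F + 1)*(-5) = (1 + 2*F)*(-5) = -5 - 10*F)
P(0*2) - B(w, -43) = (-5 - 0*2) - (3 - 43)² = (-5 - 10*0) - 1*(-40)² = (-5 + 0) - 1*1600 = -5 - 1600 = -1605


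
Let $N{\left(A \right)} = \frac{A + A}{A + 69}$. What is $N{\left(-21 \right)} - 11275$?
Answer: $- \frac{90207}{8} \approx -11276.0$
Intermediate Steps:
$N{\left(A \right)} = \frac{2 A}{69 + A}$
$N{\left(-21 \right)} - 11275 = 2 \left(-21\right) \frac{1}{69 - 21} - 11275 = 2 \left(-21\right) \frac{1}{48} - 11275 = - \frac{7}{8} - 11275 = - \frac{90207}{8}$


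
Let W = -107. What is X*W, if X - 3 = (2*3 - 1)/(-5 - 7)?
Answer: -3317/12 ≈ -276.42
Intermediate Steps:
X = 31/12 (X = 3 + (2*3 - 1)/(-5 - 7) = 3 + (6 - 1)/(-12) = 3 + 5*(-1/12) = 3 - 5/12 = 31/12 ≈ 2.5833)
X*W = (31/12)*(-107) = -3317/12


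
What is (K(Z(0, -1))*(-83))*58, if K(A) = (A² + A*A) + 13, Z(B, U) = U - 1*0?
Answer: -72210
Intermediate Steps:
Z(B, U) = U (Z(B, U) = U + 0 = U)
K(A) = 13 + 2*A² (K(A) = (A² + A²) + 13 = 2*A² + 13 = 13 + 2*A²)
(K(Z(0, -1))*(-83))*58 = ((13 + 2*(-1)²)*(-83))*58 = ((13 + 2*1)*(-83))*58 = ((13 + 2)*(-83))*58 = (15*(-83))*58 = -1245*58 = -72210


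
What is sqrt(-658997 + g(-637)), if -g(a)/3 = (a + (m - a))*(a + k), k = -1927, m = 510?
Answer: sqrt(3263923) ≈ 1806.6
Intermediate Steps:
g(a) = 2948310 - 1530*a (g(a) = -3*(a + (510 - a))*(a - 1927) = -1530*(-1927 + a) = -3*(-982770 + 510*a) = 2948310 - 1530*a)
sqrt(-658997 + g(-637)) = sqrt(-658997 + (2948310 - 1530*(-637))) = sqrt(-658997 + (2948310 + 974610)) = sqrt(-658997 + 3922920) = sqrt(3263923)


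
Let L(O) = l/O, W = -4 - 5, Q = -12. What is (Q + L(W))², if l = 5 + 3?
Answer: 13456/81 ≈ 166.12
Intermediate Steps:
W = -9
l = 8
L(O) = 8/O
(Q + L(W))² = (-12 + 8/(-9))² = (-12 + 8*(-⅑))² = (-12 - 8/9)² = (-116/9)² = 13456/81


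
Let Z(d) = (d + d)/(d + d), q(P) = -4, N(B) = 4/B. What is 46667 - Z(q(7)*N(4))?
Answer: 46666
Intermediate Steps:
Z(d) = 1 (Z(d) = (2*d)/((2*d)) = (2*d)*(1/(2*d)) = 1)
46667 - Z(q(7)*N(4)) = 46667 - 1*1 = 46667 - 1 = 46666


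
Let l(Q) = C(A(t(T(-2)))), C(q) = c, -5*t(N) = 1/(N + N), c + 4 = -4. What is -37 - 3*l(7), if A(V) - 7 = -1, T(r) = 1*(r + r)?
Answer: -13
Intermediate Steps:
T(r) = 2*r (T(r) = 1*(2*r) = 2*r)
c = -8 (c = -4 - 4 = -8)
t(N) = -1/(10*N) (t(N) = -1/(5*(N + N)) = -1/(2*N)/5 = -1/(10*N))
A(V) = 6 (A(V) = 7 - 1 = 6)
C(q) = -8
l(Q) = -8
-37 - 3*l(7) = -37 - 3*(-8) = -37 + 24 = -13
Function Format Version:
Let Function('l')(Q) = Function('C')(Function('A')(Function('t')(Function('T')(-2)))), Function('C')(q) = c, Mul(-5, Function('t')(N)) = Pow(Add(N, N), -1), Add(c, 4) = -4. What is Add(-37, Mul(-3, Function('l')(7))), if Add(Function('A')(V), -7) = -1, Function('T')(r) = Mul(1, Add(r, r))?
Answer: -13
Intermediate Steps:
Function('T')(r) = Mul(2, r) (Function('T')(r) = Mul(1, Mul(2, r)) = Mul(2, r))
c = -8 (c = Add(-4, -4) = -8)
Function('t')(N) = Mul(Rational(-1, 10), Pow(N, -1)) (Function('t')(N) = Mul(Rational(-1, 5), Pow(Add(N, N), -1)) = Mul(Rational(-1, 5), Pow(Mul(2, N), -1)) = Mul(Rational(-1, 5), Mul(Rational(1, 2), Pow(N, -1))) = Mul(Rational(-1, 10), Pow(N, -1)))
Function('A')(V) = 6 (Function('A')(V) = Add(7, -1) = 6)
Function('C')(q) = -8
Function('l')(Q) = -8
Add(-37, Mul(-3, Function('l')(7))) = Add(-37, Mul(-3, -8)) = Add(-37, 24) = -13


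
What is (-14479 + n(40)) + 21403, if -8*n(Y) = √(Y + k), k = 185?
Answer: 55377/8 ≈ 6922.1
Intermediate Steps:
n(Y) = -√(185 + Y)/8 (n(Y) = -√(Y + 185)/8 = -√(185 + Y)/8)
(-14479 + n(40)) + 21403 = (-14479 - √(185 + 40)/8) + 21403 = (-14479 - √225/8) + 21403 = (-14479 - ⅛*15) + 21403 = (-14479 - 15/8) + 21403 = -115847/8 + 21403 = 55377/8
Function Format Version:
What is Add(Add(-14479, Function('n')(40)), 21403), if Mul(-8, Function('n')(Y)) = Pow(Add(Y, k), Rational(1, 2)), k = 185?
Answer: Rational(55377, 8) ≈ 6922.1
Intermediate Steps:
Function('n')(Y) = Mul(Rational(-1, 8), Pow(Add(185, Y), Rational(1, 2))) (Function('n')(Y) = Mul(Rational(-1, 8), Pow(Add(Y, 185), Rational(1, 2))) = Mul(Rational(-1, 8), Pow(Add(185, Y), Rational(1, 2))))
Add(Add(-14479, Function('n')(40)), 21403) = Add(Add(-14479, Mul(Rational(-1, 8), Pow(Add(185, 40), Rational(1, 2)))), 21403) = Add(Add(-14479, Mul(Rational(-1, 8), Pow(225, Rational(1, 2)))), 21403) = Add(Add(-14479, Mul(Rational(-1, 8), 15)), 21403) = Add(Add(-14479, Rational(-15, 8)), 21403) = Add(Rational(-115847, 8), 21403) = Rational(55377, 8)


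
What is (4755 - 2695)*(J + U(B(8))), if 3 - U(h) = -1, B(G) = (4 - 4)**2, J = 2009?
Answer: 4146780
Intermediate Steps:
B(G) = 0 (B(G) = 0**2 = 0)
U(h) = 4 (U(h) = 3 - 1*(-1) = 3 + 1 = 4)
(4755 - 2695)*(J + U(B(8))) = (4755 - 2695)*(2009 + 4) = 2060*2013 = 4146780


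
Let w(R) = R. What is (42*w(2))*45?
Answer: 3780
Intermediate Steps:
(42*w(2))*45 = (42*2)*45 = 84*45 = 3780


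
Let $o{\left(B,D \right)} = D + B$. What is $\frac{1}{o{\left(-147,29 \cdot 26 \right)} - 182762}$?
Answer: $- \frac{1}{182155} \approx -5.4898 \cdot 10^{-6}$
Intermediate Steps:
$o{\left(B,D \right)} = B + D$
$\frac{1}{o{\left(-147,29 \cdot 26 \right)} - 182762} = \frac{1}{\left(-147 + 29 \cdot 26\right) - 182762} = \frac{1}{\left(-147 + 754\right) - 182762} = \frac{1}{607 - 182762} = \frac{1}{-182155} = - \frac{1}{182155}$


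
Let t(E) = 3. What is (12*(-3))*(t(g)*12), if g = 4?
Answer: -1296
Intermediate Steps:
(12*(-3))*(t(g)*12) = (12*(-3))*(3*12) = -36*36 = -1296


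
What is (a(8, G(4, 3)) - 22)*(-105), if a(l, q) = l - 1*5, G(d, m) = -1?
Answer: 1995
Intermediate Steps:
a(l, q) = -5 + l (a(l, q) = l - 5 = -5 + l)
(a(8, G(4, 3)) - 22)*(-105) = ((-5 + 8) - 22)*(-105) = (3 - 22)*(-105) = -19*(-105) = 1995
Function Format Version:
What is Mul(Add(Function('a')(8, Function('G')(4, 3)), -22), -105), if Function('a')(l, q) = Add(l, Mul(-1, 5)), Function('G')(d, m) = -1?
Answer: 1995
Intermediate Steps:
Function('a')(l, q) = Add(-5, l) (Function('a')(l, q) = Add(l, -5) = Add(-5, l))
Mul(Add(Function('a')(8, Function('G')(4, 3)), -22), -105) = Mul(Add(Add(-5, 8), -22), -105) = Mul(Add(3, -22), -105) = Mul(-19, -105) = 1995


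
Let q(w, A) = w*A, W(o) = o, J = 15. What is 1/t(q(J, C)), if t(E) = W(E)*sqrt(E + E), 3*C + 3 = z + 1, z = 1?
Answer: I*sqrt(10)/50 ≈ 0.063246*I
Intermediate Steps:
C = -1/3 (C = -1 + (1 + 1)/3 = -1 + (1/3)*2 = -1 + 2/3 = -1/3 ≈ -0.33333)
q(w, A) = A*w
t(E) = sqrt(2)*E**(3/2) (t(E) = E*sqrt(E + E) = E*sqrt(2*E) = E*(sqrt(2)*sqrt(E)) = sqrt(2)*E**(3/2))
1/t(q(J, C)) = 1/(sqrt(2)*(-1/3*15)**(3/2)) = 1/(sqrt(2)*(-5)**(3/2)) = 1/(sqrt(2)*(-5*I*sqrt(5))) = 1/(-5*I*sqrt(10)) = I*sqrt(10)/50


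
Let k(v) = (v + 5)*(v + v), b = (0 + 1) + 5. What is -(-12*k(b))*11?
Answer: 17424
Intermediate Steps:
b = 6 (b = 1 + 5 = 6)
k(v) = 2*v*(5 + v) (k(v) = (5 + v)*(2*v) = 2*v*(5 + v))
-(-12*k(b))*11 = -(-24*6*(5 + 6))*11 = -(-24*6*11)*11 = -(-12*132)*11 = -(-1584)*11 = -1*(-17424) = 17424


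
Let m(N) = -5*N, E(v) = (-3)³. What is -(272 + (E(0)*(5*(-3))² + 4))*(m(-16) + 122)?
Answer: 1171398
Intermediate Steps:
E(v) = -27
-(272 + (E(0)*(5*(-3))² + 4))*(m(-16) + 122) = -(272 + (-27*(5*(-3))² + 4))*(-5*(-16) + 122) = -(272 + (-27*(-15)² + 4))*(80 + 122) = -(272 + (-27*225 + 4))*202 = -(272 + (-6075 + 4))*202 = -(272 - 6071)*202 = -(-5799)*202 = -1*(-1171398) = 1171398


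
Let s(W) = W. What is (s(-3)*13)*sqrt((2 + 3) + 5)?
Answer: -39*sqrt(10) ≈ -123.33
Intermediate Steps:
(s(-3)*13)*sqrt((2 + 3) + 5) = (-3*13)*sqrt((2 + 3) + 5) = -39*sqrt(5 + 5) = -39*sqrt(10)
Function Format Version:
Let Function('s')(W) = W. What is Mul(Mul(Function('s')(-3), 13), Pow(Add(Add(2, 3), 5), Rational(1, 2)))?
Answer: Mul(-39, Pow(10, Rational(1, 2))) ≈ -123.33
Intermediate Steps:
Mul(Mul(Function('s')(-3), 13), Pow(Add(Add(2, 3), 5), Rational(1, 2))) = Mul(Mul(-3, 13), Pow(Add(Add(2, 3), 5), Rational(1, 2))) = Mul(-39, Pow(Add(5, 5), Rational(1, 2))) = Mul(-39, Pow(10, Rational(1, 2)))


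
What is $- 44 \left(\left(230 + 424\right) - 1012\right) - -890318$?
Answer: $906070$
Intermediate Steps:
$- 44 \left(\left(230 + 424\right) - 1012\right) - -890318 = - 44 \left(654 - 1012\right) + 890318 = \left(-44\right) \left(-358\right) + 890318 = 15752 + 890318 = 906070$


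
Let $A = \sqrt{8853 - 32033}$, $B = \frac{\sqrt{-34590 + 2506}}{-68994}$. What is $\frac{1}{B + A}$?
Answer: $- \frac{34497 i}{- \sqrt{8021} + 68994 \sqrt{5795}} \approx - 0.0065683 i$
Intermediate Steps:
$B = - \frac{i \sqrt{8021}}{34497}$ ($B = \sqrt{-32084} \left(- \frac{1}{68994}\right) = 2 i \sqrt{8021} \left(- \frac{1}{68994}\right) = - \frac{i \sqrt{8021}}{34497} \approx - 0.0025962 i$)
$A = 2 i \sqrt{5795}$ ($A = \sqrt{-23180} = 2 i \sqrt{5795} \approx 152.25 i$)
$\frac{1}{B + A} = \frac{1}{- \frac{i \sqrt{8021}}{34497} + 2 i \sqrt{5795}} = \frac{1}{2 i \sqrt{5795} - \frac{i \sqrt{8021}}{34497}}$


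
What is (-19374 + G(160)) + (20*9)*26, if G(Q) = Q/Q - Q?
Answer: -14853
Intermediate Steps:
G(Q) = 1 - Q
(-19374 + G(160)) + (20*9)*26 = (-19374 + (1 - 1*160)) + (20*9)*26 = (-19374 + (1 - 160)) + 180*26 = (-19374 - 159) + 4680 = -19533 + 4680 = -14853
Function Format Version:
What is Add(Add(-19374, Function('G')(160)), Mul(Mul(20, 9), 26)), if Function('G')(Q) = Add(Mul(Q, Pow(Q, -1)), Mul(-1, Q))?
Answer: -14853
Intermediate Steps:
Function('G')(Q) = Add(1, Mul(-1, Q))
Add(Add(-19374, Function('G')(160)), Mul(Mul(20, 9), 26)) = Add(Add(-19374, Add(1, Mul(-1, 160))), Mul(Mul(20, 9), 26)) = Add(Add(-19374, Add(1, -160)), Mul(180, 26)) = Add(Add(-19374, -159), 4680) = Add(-19533, 4680) = -14853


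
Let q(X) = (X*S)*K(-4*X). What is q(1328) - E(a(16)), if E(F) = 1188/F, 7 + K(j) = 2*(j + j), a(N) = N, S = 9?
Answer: -1016159337/4 ≈ -2.5404e+8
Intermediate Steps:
K(j) = -7 + 4*j (K(j) = -7 + 2*(j + j) = -7 + 2*(2*j) = -7 + 4*j)
q(X) = 9*X*(-7 - 16*X) (q(X) = (X*9)*(-7 + 4*(-4*X)) = (9*X)*(-7 - 16*X) = 9*X*(-7 - 16*X))
q(1328) - E(a(16)) = 9*1328*(-7 - 16*1328) - 1188/16 = 9*1328*(-7 - 21248) - 1188/16 = 9*1328*(-21255) - 1*297/4 = -254039760 - 297/4 = -1016159337/4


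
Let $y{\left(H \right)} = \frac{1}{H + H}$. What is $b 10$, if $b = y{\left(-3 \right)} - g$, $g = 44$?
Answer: $- \frac{1325}{3} \approx -441.67$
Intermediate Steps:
$y{\left(H \right)} = \frac{1}{2 H}$
$b = - \frac{265}{6}$ ($b = \frac{1}{2 \left(-3\right)} - 44 = \frac{1}{2} \left(- \frac{1}{3}\right) - 44 = - \frac{1}{6} - 44 = - \frac{265}{6} \approx -44.167$)
$b 10 = \left(- \frac{265}{6}\right) 10 = - \frac{1325}{3}$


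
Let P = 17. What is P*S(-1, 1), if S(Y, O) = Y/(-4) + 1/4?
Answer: 17/2 ≈ 8.5000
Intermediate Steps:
S(Y, O) = ¼ - Y/4 (S(Y, O) = Y*(-¼) + 1*(¼) = -Y/4 + ¼ = ¼ - Y/4)
P*S(-1, 1) = 17*(¼ - ¼*(-1)) = 17*(¼ + ¼) = 17*(½) = 17/2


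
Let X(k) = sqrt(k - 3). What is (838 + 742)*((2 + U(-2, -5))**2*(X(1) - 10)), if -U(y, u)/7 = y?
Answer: -4044800 + 404480*I*sqrt(2) ≈ -4.0448e+6 + 5.7202e+5*I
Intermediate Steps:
U(y, u) = -7*y
X(k) = sqrt(-3 + k)
(838 + 742)*((2 + U(-2, -5))**2*(X(1) - 10)) = (838 + 742)*((2 - 7*(-2))**2*(sqrt(-3 + 1) - 10)) = 1580*((2 + 14)**2*(sqrt(-2) - 10)) = 1580*(16**2*(I*sqrt(2) - 10)) = 1580*(256*(-10 + I*sqrt(2))) = 1580*(-2560 + 256*I*sqrt(2)) = -4044800 + 404480*I*sqrt(2)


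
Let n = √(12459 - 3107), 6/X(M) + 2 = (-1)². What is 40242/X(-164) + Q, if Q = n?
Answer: -6707 + 2*√2338 ≈ -6610.3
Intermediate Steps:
X(M) = -6 (X(M) = 6/(-2 + (-1)²) = 6/(-2 + 1) = 6/(-1) = 6*(-1) = -6)
n = 2*√2338 (n = √9352 = 2*√2338 ≈ 96.706)
Q = 2*√2338 ≈ 96.706
40242/X(-164) + Q = 40242/(-6) + 2*√2338 = 40242*(-⅙) + 2*√2338 = -6707 + 2*√2338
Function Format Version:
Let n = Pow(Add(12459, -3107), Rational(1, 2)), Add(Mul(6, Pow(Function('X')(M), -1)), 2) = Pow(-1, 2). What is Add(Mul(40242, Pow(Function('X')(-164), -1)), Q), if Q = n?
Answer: Add(-6707, Mul(2, Pow(2338, Rational(1, 2)))) ≈ -6610.3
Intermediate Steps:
Function('X')(M) = -6 (Function('X')(M) = Mul(6, Pow(Add(-2, Pow(-1, 2)), -1)) = Mul(6, Pow(Add(-2, 1), -1)) = Mul(6, Pow(-1, -1)) = Mul(6, -1) = -6)
n = Mul(2, Pow(2338, Rational(1, 2))) (n = Pow(9352, Rational(1, 2)) = Mul(2, Pow(2338, Rational(1, 2))) ≈ 96.706)
Q = Mul(2, Pow(2338, Rational(1, 2))) ≈ 96.706
Add(Mul(40242, Pow(Function('X')(-164), -1)), Q) = Add(Mul(40242, Pow(-6, -1)), Mul(2, Pow(2338, Rational(1, 2)))) = Add(Mul(40242, Rational(-1, 6)), Mul(2, Pow(2338, Rational(1, 2)))) = Add(-6707, Mul(2, Pow(2338, Rational(1, 2))))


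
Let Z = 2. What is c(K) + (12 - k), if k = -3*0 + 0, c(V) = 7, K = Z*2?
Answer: 19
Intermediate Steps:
K = 4 (K = 2*2 = 4)
k = 0 (k = 0 + 0 = 0)
c(K) + (12 - k) = 7 + (12 - 1*0) = 7 + (12 + 0) = 7 + 12 = 19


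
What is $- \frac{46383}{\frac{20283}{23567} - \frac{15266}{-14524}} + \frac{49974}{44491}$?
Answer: $- \frac{353159946241295844}{14556656897987} \approx -24261.0$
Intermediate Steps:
$- \frac{46383}{\frac{20283}{23567} - \frac{15266}{-14524}} + \frac{49974}{44491} = - \frac{46383}{20283 \cdot \frac{1}{23567} - - \frac{7633}{7262}} + 49974 \cdot \frac{1}{44491} = - \frac{46383}{\frac{20283}{23567} + \frac{7633}{7262}} + \frac{49974}{44491} = - \frac{46383}{\frac{327182057}{171143554}} + \frac{49974}{44491} = \left(-46383\right) \frac{171143554}{327182057} + \frac{49974}{44491} = - \frac{7938151465182}{327182057} + \frac{49974}{44491} = - \frac{353159946241295844}{14556656897987}$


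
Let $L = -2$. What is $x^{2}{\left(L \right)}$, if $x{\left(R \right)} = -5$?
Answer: $25$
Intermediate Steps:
$x^{2}{\left(L \right)} = \left(-5\right)^{2} = 25$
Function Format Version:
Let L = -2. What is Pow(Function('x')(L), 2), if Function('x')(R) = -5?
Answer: 25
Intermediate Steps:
Pow(Function('x')(L), 2) = Pow(-5, 2) = 25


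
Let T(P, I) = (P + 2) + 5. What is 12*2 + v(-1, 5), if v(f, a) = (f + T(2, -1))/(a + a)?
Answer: 124/5 ≈ 24.800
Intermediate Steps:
T(P, I) = 7 + P (T(P, I) = (2 + P) + 5 = 7 + P)
v(f, a) = (9 + f)/(2*a) (v(f, a) = (f + (7 + 2))/(a + a) = (f + 9)/((2*a)) = (9 + f)*(1/(2*a)) = (9 + f)/(2*a))
12*2 + v(-1, 5) = 12*2 + (½)*(9 - 1)/5 = 24 + (½)*(⅕)*8 = 24 + ⅘ = 124/5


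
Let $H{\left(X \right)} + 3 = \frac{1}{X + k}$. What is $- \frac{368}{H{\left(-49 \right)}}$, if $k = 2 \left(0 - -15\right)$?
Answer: $\frac{3496}{29} \approx 120.55$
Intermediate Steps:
$k = 30$ ($k = 2 \left(0 + 15\right) = 2 \cdot 15 = 30$)
$H{\left(X \right)} = -3 + \frac{1}{30 + X}$ ($H{\left(X \right)} = -3 + \frac{1}{X + 30} = -3 + \frac{1}{30 + X}$)
$- \frac{368}{H{\left(-49 \right)}} = - \frac{368}{\frac{1}{30 - 49} \left(-89 - -147\right)} = - \frac{368}{\frac{1}{-19} \left(-89 + 147\right)} = - \frac{368}{\left(- \frac{1}{19}\right) 58} = - \frac{368}{- \frac{58}{19}} = \left(-368\right) \left(- \frac{19}{58}\right) = \frac{3496}{29}$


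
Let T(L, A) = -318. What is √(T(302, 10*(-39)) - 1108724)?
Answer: I*√1109042 ≈ 1053.1*I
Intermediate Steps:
√(T(302, 10*(-39)) - 1108724) = √(-318 - 1108724) = √(-1109042) = I*√1109042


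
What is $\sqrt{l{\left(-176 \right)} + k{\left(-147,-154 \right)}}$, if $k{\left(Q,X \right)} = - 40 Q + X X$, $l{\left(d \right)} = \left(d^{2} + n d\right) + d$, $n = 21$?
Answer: $90 \sqrt{7} \approx 238.12$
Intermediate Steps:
$l{\left(d \right)} = d^{2} + 22 d$ ($l{\left(d \right)} = \left(d^{2} + 21 d\right) + d = d^{2} + 22 d$)
$k{\left(Q,X \right)} = X^{2} - 40 Q$ ($k{\left(Q,X \right)} = - 40 Q + X^{2} = X^{2} - 40 Q$)
$\sqrt{l{\left(-176 \right)} + k{\left(-147,-154 \right)}} = \sqrt{- 176 \left(22 - 176\right) - \left(-5880 - \left(-154\right)^{2}\right)} = \sqrt{\left(-176\right) \left(-154\right) + \left(23716 + 5880\right)} = \sqrt{27104 + 29596} = \sqrt{56700} = 90 \sqrt{7}$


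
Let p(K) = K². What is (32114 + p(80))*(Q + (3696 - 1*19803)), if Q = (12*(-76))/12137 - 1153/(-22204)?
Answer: -11941213014286773/19249282 ≈ -6.2035e+8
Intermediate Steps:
Q = -6256087/269489948 (Q = -912*1/12137 - 1153*(-1/22204) = -912/12137 + 1153/22204 = -6256087/269489948 ≈ -0.023215)
(32114 + p(80))*(Q + (3696 - 1*19803)) = (32114 + 80²)*(-6256087/269489948 + (3696 - 1*19803)) = (32114 + 6400)*(-6256087/269489948 + (3696 - 19803)) = 38514*(-6256087/269489948 - 16107) = 38514*(-4340680848523/269489948) = -11941213014286773/19249282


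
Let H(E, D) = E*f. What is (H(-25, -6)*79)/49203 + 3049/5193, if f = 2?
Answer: 14389733/28390131 ≈ 0.50686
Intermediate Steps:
H(E, D) = 2*E (H(E, D) = E*2 = 2*E)
(H(-25, -6)*79)/49203 + 3049/5193 = ((2*(-25))*79)/49203 + 3049/5193 = -50*79*(1/49203) + 3049*(1/5193) = -3950*1/49203 + 3049/5193 = -3950/49203 + 3049/5193 = 14389733/28390131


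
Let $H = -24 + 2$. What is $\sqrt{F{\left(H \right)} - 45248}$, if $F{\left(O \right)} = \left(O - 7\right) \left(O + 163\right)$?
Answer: $i \sqrt{49337} \approx 222.12 i$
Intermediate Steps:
$H = -22$
$F{\left(O \right)} = \left(-7 + O\right) \left(163 + O\right)$
$\sqrt{F{\left(H \right)} - 45248} = \sqrt{\left(-1141 + \left(-22\right)^{2} + 156 \left(-22\right)\right) - 45248} = \sqrt{\left(-1141 + 484 - 3432\right) - 45248} = \sqrt{-4089 - 45248} = \sqrt{-49337} = i \sqrt{49337}$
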